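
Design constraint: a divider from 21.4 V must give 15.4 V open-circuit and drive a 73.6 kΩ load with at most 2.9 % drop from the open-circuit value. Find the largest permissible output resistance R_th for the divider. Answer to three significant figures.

Loading drop = R_th/(R_th + R_L) ≤ 0.0290, so R_th ≤ R_L · ε/(1−ε) = 73.6 kΩ × 0.0290/0.9710 = 2.20 kΩ.
(Any R1, R2 with R2/(R1+R2) = 0.720 and R1‖R2 ≤ 2.20 kΩ will meet the spec.)

R_th ≤ 2.20 kΩ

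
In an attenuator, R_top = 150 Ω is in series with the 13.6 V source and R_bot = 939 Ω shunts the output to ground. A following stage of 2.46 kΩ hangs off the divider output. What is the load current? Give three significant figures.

R_bot‖R_L = 679.6 Ω; V_out = 13.6 × 679.6/829.6 = 11.14 V.
I_L = V_out / R_L = 11.14 / 2.46 kΩ = 4.53 mA.

I_L ≈ 4.53 mA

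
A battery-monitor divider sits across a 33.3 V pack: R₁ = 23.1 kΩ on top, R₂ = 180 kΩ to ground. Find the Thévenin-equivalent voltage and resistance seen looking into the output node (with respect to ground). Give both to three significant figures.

V_th = 29.5 V, R_th = 20.5 kΩ

V_th is the open-circuit tap voltage: 33.3 × 180/(23.1 + 180) = 29.5 V.
With the supply zeroed, R₁ and R₂ appear in parallel from the tap: R_th = R₁‖R₂ = (23.1 × 180)/203.1 = 20.5 kΩ.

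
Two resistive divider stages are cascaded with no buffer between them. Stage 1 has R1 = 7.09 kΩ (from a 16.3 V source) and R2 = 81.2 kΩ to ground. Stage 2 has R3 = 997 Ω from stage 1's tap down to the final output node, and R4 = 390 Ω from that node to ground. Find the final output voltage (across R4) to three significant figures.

Stage 2 presents R3+R4 = 1387 Ω as a load on stage 1's tap.
Stage 1's lower leg becomes R2‖(R3+R4) = 1364 Ω, so V_mid = 16.3 × 1364/8454 = 2.629 V.
Stage 2 is itself unloaded: V_out = V_mid × R4/(R3+R4) = 2.629 × 390/1387 = 0.739 V.

V_out ≈ 0.739 V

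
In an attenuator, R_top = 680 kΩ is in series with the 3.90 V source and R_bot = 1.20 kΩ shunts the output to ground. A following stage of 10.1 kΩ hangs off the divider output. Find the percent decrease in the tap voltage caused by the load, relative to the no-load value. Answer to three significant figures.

10.6 %

The divider's output (Thévenin) resistance is R_top‖R_bot = 1.198 kΩ.
Fractional drop under load = R_th/(R_th + R_L) = 1.198 / (1.198 + 10.1) = 0.1060.
So the output falls by 10.6 %.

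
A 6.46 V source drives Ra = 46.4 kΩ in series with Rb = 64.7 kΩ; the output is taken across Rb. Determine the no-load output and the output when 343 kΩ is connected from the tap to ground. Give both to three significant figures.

Open-circuit: V = 6.46 × 64.7/(46.4 + 64.7) = 3.76 V.
With the load, Rb becomes Rb‖R_L = 54.43 kΩ, so V = 6.46 × 54.43/100.8 = 3.49 V.

Unloaded: 3.76 V; loaded: 3.49 V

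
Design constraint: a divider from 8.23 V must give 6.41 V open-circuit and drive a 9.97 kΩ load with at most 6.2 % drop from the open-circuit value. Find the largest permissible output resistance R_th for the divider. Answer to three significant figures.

R_th ≤ 659 Ω

Loading drop = R_th/(R_th + R_L) ≤ 0.0620, so R_th ≤ R_L · ε/(1−ε) = 9.97 kΩ × 0.0620/0.9380 = 659 Ω.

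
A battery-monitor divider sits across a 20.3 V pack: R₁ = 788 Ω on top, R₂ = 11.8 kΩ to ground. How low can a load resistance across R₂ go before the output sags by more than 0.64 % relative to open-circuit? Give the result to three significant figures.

Output resistance R_th = R₁‖R₂ = (788 × 11800)/12590 = 738.7 Ω.
The fractional drop is R_th/(R_th + R_L); requiring this ≤ 0.00640 gives R_L ≥ R_th(1/0.00640 − 1) = 738.7 × 155.2 = 115 kΩ.

R_L(min) ≈ 115 kΩ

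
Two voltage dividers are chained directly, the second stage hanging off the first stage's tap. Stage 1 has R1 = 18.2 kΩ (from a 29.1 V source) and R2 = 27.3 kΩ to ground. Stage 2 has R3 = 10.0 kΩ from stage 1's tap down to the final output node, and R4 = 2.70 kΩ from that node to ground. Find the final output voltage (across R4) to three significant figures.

Stage 2 presents R3+R4 = 12.70 kΩ as a load on stage 1's tap.
Stage 1's lower leg becomes R2‖(R3+R4) = 8.668 kΩ, so V_mid = 29.1 × 8.668/26.87 = 9.388 V.
Stage 2 is itself unloaded: V_out = V_mid × R4/(R3+R4) = 9.388 × 2.70/12.70 = 2.00 V.

V_out ≈ 2.00 V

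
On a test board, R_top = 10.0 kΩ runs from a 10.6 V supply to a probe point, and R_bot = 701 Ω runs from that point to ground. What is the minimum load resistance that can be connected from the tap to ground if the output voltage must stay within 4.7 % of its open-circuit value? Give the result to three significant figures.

Output resistance R_th = R_top‖R_bot = (10000 × 701)/10700 = 655.1 Ω.
The fractional drop is R_th/(R_th + R_L); requiring this ≤ 0.0470 gives R_L ≥ R_th(1/0.0470 − 1) = 655.1 × 20.28 = 13.3 kΩ.

R_L(min) ≈ 13.3 kΩ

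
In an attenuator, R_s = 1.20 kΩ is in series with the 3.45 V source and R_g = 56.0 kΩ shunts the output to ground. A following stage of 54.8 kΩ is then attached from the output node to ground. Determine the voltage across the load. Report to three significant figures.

The load sits in parallel with R_g: R_g‖R_L = (56.0 × 54.8) / (56.0 + 54.8) = 27.70 kΩ.
V_out = 3.45 × 27.70 / (1.20 + 27.70) = 3.45 × 27.70/28.90 = 3.31 V.

V_out ≈ 3.31 V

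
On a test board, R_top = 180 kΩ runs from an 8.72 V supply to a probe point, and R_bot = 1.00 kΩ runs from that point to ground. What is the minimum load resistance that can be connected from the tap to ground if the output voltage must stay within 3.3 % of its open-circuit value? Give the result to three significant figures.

Output resistance R_th = R_top‖R_bot = (180000 × 1000)/181000 = 994.5 Ω.
The fractional drop is R_th/(R_th + R_L); requiring this ≤ 0.0330 gives R_L ≥ R_th(1/0.0330 − 1) = 994.5 × 29.30 = 29.1 kΩ.

R_L(min) ≈ 29.1 kΩ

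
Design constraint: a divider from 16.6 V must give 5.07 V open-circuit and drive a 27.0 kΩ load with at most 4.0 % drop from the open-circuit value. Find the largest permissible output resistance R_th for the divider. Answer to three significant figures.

Loading drop = R_th/(R_th + R_L) ≤ 0.0400, so R_th ≤ R_L · ε/(1−ε) = 27.0 kΩ × 0.0400/0.9600 = 1.12 kΩ.
(Any R1, R2 with R2/(R1+R2) = 0.305 and R1‖R2 ≤ 1.12 kΩ will meet the spec.)

R_th ≤ 1.12 kΩ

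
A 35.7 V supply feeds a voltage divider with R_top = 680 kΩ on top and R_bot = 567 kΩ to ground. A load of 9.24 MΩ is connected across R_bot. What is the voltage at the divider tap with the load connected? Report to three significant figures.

V_out ≈ 15.7 V

The load sits in parallel with R_bot: R_bot‖R_L = (567 × 9240) / (567 + 9240) = 534.2 kΩ.
V_out = 35.7 × 534.2 / (680 + 534.2) = 35.7 × 534.2/1214 = 15.7 V.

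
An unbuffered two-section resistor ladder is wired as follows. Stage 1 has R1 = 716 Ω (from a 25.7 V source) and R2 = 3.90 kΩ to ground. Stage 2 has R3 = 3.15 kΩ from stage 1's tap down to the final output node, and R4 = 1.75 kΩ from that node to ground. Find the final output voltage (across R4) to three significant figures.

V_out ≈ 6.90 V

Stage 2 presents R3+R4 = 4900 Ω as a load on stage 1's tap.
Stage 1's lower leg becomes R2‖(R3+R4) = 2172 Ω, so V_mid = 25.7 × 2172/2888 = 19.33 V.
Stage 2 is itself unloaded: V_out = V_mid × R4/(R3+R4) = 19.33 × 1750/4900 = 6.90 V.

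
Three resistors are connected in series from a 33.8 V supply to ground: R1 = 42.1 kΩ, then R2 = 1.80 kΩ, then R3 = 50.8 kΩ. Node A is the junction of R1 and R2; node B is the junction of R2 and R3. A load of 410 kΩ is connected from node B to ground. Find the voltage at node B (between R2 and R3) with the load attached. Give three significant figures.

At node B, R3 is in parallel with the load: R3‖R_L = 45.20 kΩ.
Below node A the resistance is R2 + (R3‖R_L) = 47.00 kΩ, so V_A = 33.8 × 47.00/89.10 = 17.83 V.
Then V_B = V_A × (R3‖R_L)/(R2 + R3‖R_L) = 17.83 × 45.20/47.00 = 17.1 V.

V ≈ 17.1 V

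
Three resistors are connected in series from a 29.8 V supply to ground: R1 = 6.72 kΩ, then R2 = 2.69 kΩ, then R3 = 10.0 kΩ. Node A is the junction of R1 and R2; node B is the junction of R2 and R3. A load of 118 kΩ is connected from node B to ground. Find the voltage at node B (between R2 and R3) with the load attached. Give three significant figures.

At node B, R3 is in parallel with the load: R3‖R_L = 9.219 kΩ.
Below node A the resistance is R2 + (R3‖R_L) = 11.91 kΩ, so V_A = 29.8 × 11.91/18.63 = 19.05 V.
Then V_B = V_A × (R3‖R_L)/(R2 + R3‖R_L) = 19.05 × 9.219/11.91 = 14.7 V.

V ≈ 14.7 V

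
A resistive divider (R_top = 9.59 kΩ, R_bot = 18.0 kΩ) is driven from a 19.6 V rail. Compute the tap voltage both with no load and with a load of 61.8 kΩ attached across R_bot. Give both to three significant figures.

Unloaded: 12.8 V; loaded: 11.6 V

Open-circuit: V = 19.6 × 18.0/(9.59 + 18.0) = 12.8 V.
With the load, R_bot becomes R_bot‖R_L = 13.94 kΩ, so V = 19.6 × 13.94/23.53 = 11.6 V.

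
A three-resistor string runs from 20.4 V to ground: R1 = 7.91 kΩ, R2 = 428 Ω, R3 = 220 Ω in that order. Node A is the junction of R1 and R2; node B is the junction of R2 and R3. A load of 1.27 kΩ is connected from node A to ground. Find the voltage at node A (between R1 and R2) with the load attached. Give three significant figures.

Below node A the series string R2+R3 = 648.0 Ω sits in parallel with the 1270 Ω load: 429.1 Ω.
V_A = 20.4 × 429.1/(7910 + 429.1) = 1.05 V.

V ≈ 1.05 V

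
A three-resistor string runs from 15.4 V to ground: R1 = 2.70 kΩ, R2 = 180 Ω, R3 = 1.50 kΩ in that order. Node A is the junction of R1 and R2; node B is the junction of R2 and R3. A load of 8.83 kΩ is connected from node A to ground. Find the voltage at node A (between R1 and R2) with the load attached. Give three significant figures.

V ≈ 5.29 V

Below node A the series string R2+R3 = 1680 Ω sits in parallel with the 8830 Ω load: 1411 Ω.
V_A = 15.4 × 1411/(2700 + 1411) = 5.29 V.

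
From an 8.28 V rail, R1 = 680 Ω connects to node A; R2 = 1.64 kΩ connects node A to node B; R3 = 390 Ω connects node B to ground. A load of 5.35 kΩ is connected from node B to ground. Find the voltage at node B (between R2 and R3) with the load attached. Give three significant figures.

V ≈ 1.12 V

At node B, R3 is in parallel with the load: R3‖R_L = 363.5 Ω.
Below node A the resistance is R2 + (R3‖R_L) = 2004 Ω, so V_A = 8.28 × 2004/2684 = 6.182 V.
Then V_B = V_A × (R3‖R_L)/(R2 + R3‖R_L) = 6.182 × 363.5/2004 = 1.12 V.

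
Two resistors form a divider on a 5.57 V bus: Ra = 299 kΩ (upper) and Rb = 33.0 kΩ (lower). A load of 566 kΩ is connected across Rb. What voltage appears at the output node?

V_out ≈ 0.526 V

The load sits in parallel with Rb: Rb‖R_L = (33.0 × 566) / (33.0 + 566) = 31.18 kΩ.
V_out = 5.57 × 31.18 / (299 + 31.18) = 5.57 × 31.18/330.2 = 0.526 V.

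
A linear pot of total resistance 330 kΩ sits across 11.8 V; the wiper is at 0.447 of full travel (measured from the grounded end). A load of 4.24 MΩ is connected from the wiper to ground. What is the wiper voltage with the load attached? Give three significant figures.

V ≈ 5.18 V

The wiper splits the pot into (1−α)R = 182.5 kΩ above and αR = 147.5 kΩ below.
Lower section ‖ load = 142.6 kΩ.
V_wiper = 11.8 × 142.6/(182.5 + 142.6) = 5.18 V.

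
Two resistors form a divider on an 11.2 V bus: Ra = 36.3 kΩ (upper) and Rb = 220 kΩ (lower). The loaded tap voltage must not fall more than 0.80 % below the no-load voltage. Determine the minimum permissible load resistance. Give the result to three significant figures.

Output resistance R_th = Ra‖Rb = (36.3 × 220)/256.3 = 31.16 kΩ.
The fractional drop is R_th/(R_th + R_L); requiring this ≤ 0.00800 gives R_L ≥ R_th(1/0.00800 − 1) = 31.16 × 124.0 = 3.86 MΩ.

R_L(min) ≈ 3.86 MΩ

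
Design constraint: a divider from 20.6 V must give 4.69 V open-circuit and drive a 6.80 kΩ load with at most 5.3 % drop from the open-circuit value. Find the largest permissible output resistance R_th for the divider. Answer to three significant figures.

R_th ≤ 381 Ω

Loading drop = R_th/(R_th + R_L) ≤ 0.0530, so R_th ≤ R_L · ε/(1−ε) = 6.80 kΩ × 0.0530/0.9470 = 381 Ω.
(Any R1, R2 with R2/(R1+R2) = 0.228 and R1‖R2 ≤ 381 Ω will meet the spec.)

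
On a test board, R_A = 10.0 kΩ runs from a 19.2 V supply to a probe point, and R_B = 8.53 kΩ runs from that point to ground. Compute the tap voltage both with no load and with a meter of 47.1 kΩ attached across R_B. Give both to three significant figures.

Unloaded: 8.84 V; loaded: 8.05 V

Open-circuit: V = 19.2 × 8.53/(10.0 + 8.53) = 8.84 V.
With the load, R_B becomes R_B‖R_L = 7.222 kΩ, so V = 19.2 × 7.222/17.22 = 8.05 V.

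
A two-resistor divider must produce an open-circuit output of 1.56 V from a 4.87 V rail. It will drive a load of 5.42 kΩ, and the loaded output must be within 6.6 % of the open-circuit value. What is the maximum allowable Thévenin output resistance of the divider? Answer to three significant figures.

R_th ≤ 383 Ω

Loading drop = R_th/(R_th + R_L) ≤ 0.0660, so R_th ≤ R_L · ε/(1−ε) = 5.42 kΩ × 0.0660/0.9340 = 383 Ω.
(Any R1, R2 with R2/(R1+R2) = 0.320 and R1‖R2 ≤ 383 Ω will meet the spec.)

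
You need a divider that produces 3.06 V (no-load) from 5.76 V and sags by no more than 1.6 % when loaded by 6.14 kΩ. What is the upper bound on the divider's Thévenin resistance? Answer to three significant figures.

R_th ≤ 99.8 Ω

Loading drop = R_th/(R_th + R_L) ≤ 0.0160, so R_th ≤ R_L · ε/(1−ε) = 6.14 kΩ × 0.0160/0.9840 = 99.8 Ω.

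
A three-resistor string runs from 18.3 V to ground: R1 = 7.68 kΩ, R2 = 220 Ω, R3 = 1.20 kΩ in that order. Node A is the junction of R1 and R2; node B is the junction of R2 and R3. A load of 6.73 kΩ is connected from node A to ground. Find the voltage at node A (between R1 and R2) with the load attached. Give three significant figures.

V ≈ 2.42 V

Below node A the series string R2+R3 = 1420 Ω sits in parallel with the 6730 Ω load: 1173 Ω.
V_A = 18.3 × 1173/(7680 + 1173) = 2.42 V.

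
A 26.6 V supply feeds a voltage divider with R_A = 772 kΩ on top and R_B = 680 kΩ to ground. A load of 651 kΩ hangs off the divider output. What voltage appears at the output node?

V_out ≈ 8.01 V

The load sits in parallel with R_B: R_B‖R_L = (680 × 651) / (680 + 651) = 332.6 kΩ.
V_out = 26.6 × 332.6 / (772 + 332.6) = 26.6 × 332.6/1105 = 8.01 V.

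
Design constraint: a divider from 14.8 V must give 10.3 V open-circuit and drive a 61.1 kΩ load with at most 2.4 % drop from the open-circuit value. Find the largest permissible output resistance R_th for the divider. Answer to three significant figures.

R_th ≤ 1.50 kΩ

Loading drop = R_th/(R_th + R_L) ≤ 0.0240, so R_th ≤ R_L · ε/(1−ε) = 61.1 kΩ × 0.0240/0.9760 = 1.50 kΩ.
(Any R1, R2 with R2/(R1+R2) = 0.696 and R1‖R2 ≤ 1.50 kΩ will meet the spec.)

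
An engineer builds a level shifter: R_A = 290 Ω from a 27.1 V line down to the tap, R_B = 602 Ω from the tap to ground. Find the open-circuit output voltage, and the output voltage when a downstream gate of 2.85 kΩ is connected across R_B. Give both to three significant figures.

Open-circuit: V = 27.1 × 602/(290 + 602) = 18.3 V.
With the load, R_B becomes R_B‖R_L = 497.0 Ω, so V = 27.1 × 497.0/787.0 = 17.1 V.

Unloaded: 18.3 V; loaded: 17.1 V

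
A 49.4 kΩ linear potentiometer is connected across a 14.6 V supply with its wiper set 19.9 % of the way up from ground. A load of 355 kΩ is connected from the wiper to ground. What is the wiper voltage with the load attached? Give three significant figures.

V ≈ 2.84 V

The wiper splits the pot into (1−α)R = 39.57 kΩ above and αR = 9.831 kΩ below.
Lower section ‖ load = 9.566 kΩ.
V_wiper = 14.6 × 9.566/(39.57 + 9.566) = 2.84 V.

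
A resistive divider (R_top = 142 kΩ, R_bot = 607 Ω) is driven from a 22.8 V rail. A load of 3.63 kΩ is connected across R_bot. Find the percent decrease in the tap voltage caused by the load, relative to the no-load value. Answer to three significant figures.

The divider's output (Thévenin) resistance is R_top‖R_bot = 604.4 Ω.
Fractional drop under load = R_th/(R_th + R_L) = 604.4 / (604.4 + 3630) = 0.1427.
So the output falls by 14.3 %.

14.3 %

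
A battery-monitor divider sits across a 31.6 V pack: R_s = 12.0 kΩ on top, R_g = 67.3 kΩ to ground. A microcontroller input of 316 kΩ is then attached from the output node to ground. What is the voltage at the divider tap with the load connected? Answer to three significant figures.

V_out ≈ 26.0 V

The load sits in parallel with R_g: R_g‖R_L = (67.3 × 316) / (67.3 + 316) = 55.48 kΩ.
V_out = 31.6 × 55.48 / (12.0 + 55.48) = 31.6 × 55.48/67.48 = 26.0 V.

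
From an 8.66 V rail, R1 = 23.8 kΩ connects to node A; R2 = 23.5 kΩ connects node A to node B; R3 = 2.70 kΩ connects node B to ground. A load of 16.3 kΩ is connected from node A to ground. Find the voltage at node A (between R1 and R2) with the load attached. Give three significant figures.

V ≈ 2.57 V

Below node A the series string R2+R3 = 26.20 kΩ sits in parallel with the 16.3 kΩ load: 10.05 kΩ.
V_A = 8.66 × 10.05/(23.8 + 10.05) = 2.57 V.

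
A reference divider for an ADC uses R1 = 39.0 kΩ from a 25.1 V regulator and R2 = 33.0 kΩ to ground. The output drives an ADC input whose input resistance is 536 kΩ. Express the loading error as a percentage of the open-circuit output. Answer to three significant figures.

The divider's output (Thévenin) resistance is R1‖R2 = 17.88 kΩ.
Fractional drop under load = R_th/(R_th + R_L) = 17.88 / (17.88 + 536) = 0.03227.
So the output falls by 3.23 %.

3.23 %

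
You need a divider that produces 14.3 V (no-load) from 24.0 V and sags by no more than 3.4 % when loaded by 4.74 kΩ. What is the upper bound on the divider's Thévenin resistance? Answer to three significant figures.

R_th ≤ 167 Ω

Loading drop = R_th/(R_th + R_L) ≤ 0.0340, so R_th ≤ R_L · ε/(1−ε) = 4.74 kΩ × 0.0340/0.9660 = 167 Ω.
(Any R1, R2 with R2/(R1+R2) = 0.596 and R1‖R2 ≤ 167 Ω will meet the spec.)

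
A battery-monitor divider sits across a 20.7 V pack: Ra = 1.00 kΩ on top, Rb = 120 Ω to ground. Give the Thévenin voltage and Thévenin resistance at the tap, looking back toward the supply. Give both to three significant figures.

V_th = 2.22 V, R_th = 107 Ω

V_th is the open-circuit tap voltage: 20.7 × 120/(1000 + 120) = 2.22 V.
With the supply zeroed, Ra and Rb appear in parallel from the tap: R_th = Ra‖Rb = (1000 × 120)/1120 = 107 Ω.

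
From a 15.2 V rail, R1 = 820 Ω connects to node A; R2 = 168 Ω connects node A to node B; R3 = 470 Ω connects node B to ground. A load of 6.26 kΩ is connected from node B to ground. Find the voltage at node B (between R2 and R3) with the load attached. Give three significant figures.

At node B, R3 is in parallel with the load: R3‖R_L = 437.2 Ω.
Below node A the resistance is R2 + (R3‖R_L) = 605.2 Ω, so V_A = 15.2 × 605.2/1425 = 6.454 V.
Then V_B = V_A × (R3‖R_L)/(R2 + R3‖R_L) = 6.454 × 437.2/605.2 = 4.66 V.

V ≈ 4.66 V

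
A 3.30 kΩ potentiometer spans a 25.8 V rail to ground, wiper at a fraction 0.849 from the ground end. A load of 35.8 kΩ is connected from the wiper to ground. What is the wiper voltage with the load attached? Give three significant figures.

V ≈ 21.6 V

The wiper splits the pot into (1−α)R = 498.3 Ω above and αR = 2802 Ω below.
Lower section ‖ load = 2598 Ω.
V_wiper = 25.8 × 2598/(498.3 + 2598) = 21.6 V.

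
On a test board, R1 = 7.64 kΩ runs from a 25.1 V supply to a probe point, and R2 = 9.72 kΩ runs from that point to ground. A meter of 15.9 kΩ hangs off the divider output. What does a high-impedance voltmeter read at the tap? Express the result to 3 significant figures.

The load sits in parallel with R2: R2‖R_L = (9.72 × 15.9) / (9.72 + 15.9) = 6.032 kΩ.
V_out = 25.1 × 6.032 / (7.64 + 6.032) = 25.1 × 6.032/13.67 = 11.1 V.

V_out ≈ 11.1 V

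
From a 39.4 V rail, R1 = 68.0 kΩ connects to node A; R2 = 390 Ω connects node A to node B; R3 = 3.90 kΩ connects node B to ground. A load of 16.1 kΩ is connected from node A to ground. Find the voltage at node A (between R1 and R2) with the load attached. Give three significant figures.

Below node A the series string R2+R3 = 4290 Ω sits in parallel with the 16100 Ω load: 3387 Ω.
V_A = 39.4 × 3387/(68000 + 3387) = 1.87 V.

V ≈ 1.87 V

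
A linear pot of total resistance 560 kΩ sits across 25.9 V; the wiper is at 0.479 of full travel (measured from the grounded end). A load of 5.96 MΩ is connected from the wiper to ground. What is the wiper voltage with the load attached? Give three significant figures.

V ≈ 12.1 V

The wiper splits the pot into (1−α)R = 291.8 kΩ above and αR = 268.2 kΩ below.
Lower section ‖ load = 256.7 kΩ.
V_wiper = 25.9 × 256.7/(291.8 + 256.7) = 12.1 V.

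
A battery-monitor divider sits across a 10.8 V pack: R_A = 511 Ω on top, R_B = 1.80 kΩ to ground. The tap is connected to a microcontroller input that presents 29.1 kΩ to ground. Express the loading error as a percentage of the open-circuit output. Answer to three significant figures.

The divider's output (Thévenin) resistance is R_A‖R_B = 398.0 Ω.
Fractional drop under load = R_th/(R_th + R_L) = 398.0 / (398.0 + 29100) = 0.01349.
So the output falls by 1.35 %.

1.35 %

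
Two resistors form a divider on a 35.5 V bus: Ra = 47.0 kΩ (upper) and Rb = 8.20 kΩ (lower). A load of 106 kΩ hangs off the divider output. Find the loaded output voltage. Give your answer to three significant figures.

V_out ≈ 4.95 V

The load sits in parallel with Rb: Rb‖R_L = (8.20 × 106) / (8.20 + 106) = 7.611 kΩ.
V_out = 35.5 × 7.611 / (47.0 + 7.611) = 35.5 × 7.611/54.61 = 4.95 V.
(Unloaded it would have been 5.27 V.)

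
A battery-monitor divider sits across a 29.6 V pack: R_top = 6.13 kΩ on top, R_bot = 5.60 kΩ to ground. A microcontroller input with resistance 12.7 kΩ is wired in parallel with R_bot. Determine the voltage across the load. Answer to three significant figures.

The load sits in parallel with R_bot: R_bot‖R_L = (5.60 × 12.7) / (5.60 + 12.7) = 3.886 kΩ.
V_out = 29.6 × 3.886 / (6.13 + 3.886) = 29.6 × 3.886/10.02 = 11.5 V.

V_out ≈ 11.5 V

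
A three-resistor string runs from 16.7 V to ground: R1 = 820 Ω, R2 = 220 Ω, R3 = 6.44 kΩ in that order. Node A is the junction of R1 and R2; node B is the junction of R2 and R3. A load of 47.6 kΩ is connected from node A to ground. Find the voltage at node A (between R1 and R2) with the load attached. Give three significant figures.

V ≈ 14.6 V

Below node A the series string R2+R3 = 6660 Ω sits in parallel with the 47600 Ω load: 5843 Ω.
V_A = 16.7 × 5843/(820 + 5843) = 14.6 V.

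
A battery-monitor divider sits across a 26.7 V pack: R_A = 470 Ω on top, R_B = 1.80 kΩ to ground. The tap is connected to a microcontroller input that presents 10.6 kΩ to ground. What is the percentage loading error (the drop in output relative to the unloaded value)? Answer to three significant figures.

3.40 %

The divider's output (Thévenin) resistance is R_A‖R_B = 372.7 Ω.
Fractional drop under load = R_th/(R_th + R_L) = 372.7 / (372.7 + 10600) = 0.03396.
So the output falls by 3.40 %.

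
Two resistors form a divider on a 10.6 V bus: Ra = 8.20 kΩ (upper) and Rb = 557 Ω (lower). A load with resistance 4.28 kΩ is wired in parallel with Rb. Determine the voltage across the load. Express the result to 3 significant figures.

V_out ≈ 0.601 V

The load sits in parallel with Rb: Rb‖R_L = (557 × 4280) / (557 + 4280) = 492.9 Ω.
V_out = 10.6 × 492.9 / (8200 + 492.9) = 10.6 × 492.9/8693 = 0.601 V.
(Unloaded it would have been 0.674 V.)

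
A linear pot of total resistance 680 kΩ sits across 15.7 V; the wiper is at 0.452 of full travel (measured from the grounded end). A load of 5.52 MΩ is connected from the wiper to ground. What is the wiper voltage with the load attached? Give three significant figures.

V ≈ 6.89 V

The wiper splits the pot into (1−α)R = 372.6 kΩ above and αR = 307.4 kΩ below.
Lower section ‖ load = 291.1 kΩ.
V_wiper = 15.7 × 291.1/(372.6 + 291.1) = 6.89 V.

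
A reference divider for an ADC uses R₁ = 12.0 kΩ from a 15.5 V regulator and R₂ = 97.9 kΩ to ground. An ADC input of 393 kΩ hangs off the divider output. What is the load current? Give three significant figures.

R₂‖R_L = 78.38 kΩ; V_out = 15.5 × 78.38/90.38 = 13.44 V.
I_L = V_out / R_L = 13.44 / 393 kΩ = 0.0342 mA.

I_L ≈ 0.0342 mA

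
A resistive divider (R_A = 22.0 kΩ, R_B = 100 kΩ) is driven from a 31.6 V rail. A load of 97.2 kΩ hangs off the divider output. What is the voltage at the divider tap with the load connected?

V_out ≈ 21.8 V

The load sits in parallel with R_B: R_B‖R_L = (100 × 97.2) / (100 + 97.2) = 49.29 kΩ.
V_out = 31.6 × 49.29 / (22.0 + 49.29) = 31.6 × 49.29/71.29 = 21.8 V.
(Unloaded it would have been 25.9 V.)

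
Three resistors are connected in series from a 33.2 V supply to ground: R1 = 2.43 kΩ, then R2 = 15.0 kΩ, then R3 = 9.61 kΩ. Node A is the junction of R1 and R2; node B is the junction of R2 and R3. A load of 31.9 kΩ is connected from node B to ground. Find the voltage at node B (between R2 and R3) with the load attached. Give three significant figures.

At node B, R3 is in parallel with the load: R3‖R_L = 7.385 kΩ.
Below node A the resistance is R2 + (R3‖R_L) = 22.39 kΩ, so V_A = 33.2 × 22.39/24.82 = 29.95 V.
Then V_B = V_A × (R3‖R_L)/(R2 + R3‖R_L) = 29.95 × 7.385/22.39 = 9.88 V.

V ≈ 9.88 V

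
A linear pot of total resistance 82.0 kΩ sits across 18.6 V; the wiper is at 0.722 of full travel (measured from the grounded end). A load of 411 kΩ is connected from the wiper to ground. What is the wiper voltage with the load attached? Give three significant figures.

V ≈ 12.9 V

The wiper splits the pot into (1−α)R = 22.80 kΩ above and αR = 59.20 kΩ below.
Lower section ‖ load = 51.75 kΩ.
V_wiper = 18.6 × 51.75/(22.80 + 51.75) = 12.9 V.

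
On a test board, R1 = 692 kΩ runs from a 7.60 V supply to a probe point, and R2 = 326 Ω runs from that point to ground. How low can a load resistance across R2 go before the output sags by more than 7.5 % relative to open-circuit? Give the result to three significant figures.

Output resistance R_th = R1‖R2 = (692000 × 326)/692300 = 325.8 Ω.
The fractional drop is R_th/(R_th + R_L); requiring this ≤ 0.0750 gives R_L ≥ R_th(1/0.0750 − 1) = 325.8 × 12.33 = 4.02 kΩ.

R_L(min) ≈ 4.02 kΩ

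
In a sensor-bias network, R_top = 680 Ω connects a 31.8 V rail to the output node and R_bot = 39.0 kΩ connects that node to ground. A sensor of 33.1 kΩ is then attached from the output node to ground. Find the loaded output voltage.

V_out ≈ 30.6 V

The load sits in parallel with R_bot: R_bot‖R_L = (39000 × 33100) / (39000 + 33100) = 17900 Ω.
V_out = 31.8 × 17900 / (680 + 17900) = 31.8 × 17900/18580 = 30.6 V.
(Unloaded it would have been 31.3 V.)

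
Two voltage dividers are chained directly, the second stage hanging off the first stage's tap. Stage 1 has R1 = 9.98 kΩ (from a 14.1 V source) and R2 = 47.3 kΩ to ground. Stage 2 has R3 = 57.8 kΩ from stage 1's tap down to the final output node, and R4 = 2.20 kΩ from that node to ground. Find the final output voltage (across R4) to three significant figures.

Stage 2 presents R3+R4 = 60.00 kΩ as a load on stage 1's tap.
Stage 1's lower leg becomes R2‖(R3+R4) = 26.45 kΩ, so V_mid = 14.1 × 26.45/36.43 = 10.24 V.
Stage 2 is itself unloaded: V_out = V_mid × R4/(R3+R4) = 10.24 × 2.20/60.00 = 0.375 V.

V_out ≈ 0.375 V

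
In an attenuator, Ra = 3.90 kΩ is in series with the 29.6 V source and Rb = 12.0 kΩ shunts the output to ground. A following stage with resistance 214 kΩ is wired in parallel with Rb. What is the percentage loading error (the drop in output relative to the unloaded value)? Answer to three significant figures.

1.36 %

The divider's output (Thévenin) resistance is Ra‖Rb = 2.943 kΩ.
Fractional drop under load = R_th/(R_th + R_L) = 2.943 / (2.943 + 214) = 0.01357.
So the output falls by 1.36 %.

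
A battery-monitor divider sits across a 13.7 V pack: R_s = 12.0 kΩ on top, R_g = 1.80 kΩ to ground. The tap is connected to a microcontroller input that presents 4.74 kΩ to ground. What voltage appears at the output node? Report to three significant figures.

The load sits in parallel with R_g: R_g‖R_L = (1.80 × 4.74) / (1.80 + 4.74) = 1.305 kΩ.
V_out = 13.7 × 1.305 / (12.0 + 1.305) = 13.7 × 1.305/13.30 = 1.34 V.

V_out ≈ 1.34 V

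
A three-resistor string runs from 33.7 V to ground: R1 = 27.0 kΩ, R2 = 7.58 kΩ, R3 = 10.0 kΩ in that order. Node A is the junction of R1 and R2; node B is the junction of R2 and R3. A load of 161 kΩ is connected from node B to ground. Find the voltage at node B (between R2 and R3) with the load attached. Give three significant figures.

At node B, R3 is in parallel with the load: R3‖R_L = 9.415 kΩ.
Below node A the resistance is R2 + (R3‖R_L) = 17.00 kΩ, so V_A = 33.7 × 17.00/44.00 = 13.02 V.
Then V_B = V_A × (R3‖R_L)/(R2 + R3‖R_L) = 13.02 × 9.415/17.00 = 7.21 V.

V ≈ 7.21 V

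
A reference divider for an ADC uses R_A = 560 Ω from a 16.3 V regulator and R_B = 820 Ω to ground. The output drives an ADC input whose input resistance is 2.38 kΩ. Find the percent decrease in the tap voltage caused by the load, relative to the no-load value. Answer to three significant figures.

12.3 %

The divider's output (Thévenin) resistance is R_A‖R_B = 332.8 Ω.
Fractional drop under load = R_th/(R_th + R_L) = 332.8 / (332.8 + 2380) = 0.1227.
So the output falls by 12.3 %.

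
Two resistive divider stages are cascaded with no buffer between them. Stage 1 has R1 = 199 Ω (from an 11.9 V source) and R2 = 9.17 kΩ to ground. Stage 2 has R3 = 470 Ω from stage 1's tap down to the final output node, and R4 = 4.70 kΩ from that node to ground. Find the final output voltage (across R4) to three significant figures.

V_out ≈ 10.2 V

Stage 2 presents R3+R4 = 5170 Ω as a load on stage 1's tap.
Stage 1's lower leg becomes R2‖(R3+R4) = 3306 Ω, so V_mid = 11.9 × 3306/3505 = 11.22 V.
Stage 2 is itself unloaded: V_out = V_mid × R4/(R3+R4) = 11.22 × 4700/5170 = 10.2 V.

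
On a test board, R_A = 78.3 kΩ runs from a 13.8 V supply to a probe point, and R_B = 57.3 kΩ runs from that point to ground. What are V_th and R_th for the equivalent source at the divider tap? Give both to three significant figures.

V_th is the open-circuit tap voltage: 13.8 × 57.3/(78.3 + 57.3) = 5.83 V.
With the supply zeroed, R_A and R_B appear in parallel from the tap: R_th = R_A‖R_B = (78.3 × 57.3)/135.6 = 33.1 kΩ.

V_th = 5.83 V, R_th = 33.1 kΩ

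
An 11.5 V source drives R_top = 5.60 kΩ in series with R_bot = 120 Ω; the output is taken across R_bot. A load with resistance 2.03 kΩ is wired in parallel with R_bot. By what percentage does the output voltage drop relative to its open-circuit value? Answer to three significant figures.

5.47 %

The divider's output (Thévenin) resistance is R_top‖R_bot = 117.5 Ω.
Fractional drop under load = R_th/(R_th + R_L) = 117.5 / (117.5 + 2030) = 0.05471.
So the output falls by 5.47 %.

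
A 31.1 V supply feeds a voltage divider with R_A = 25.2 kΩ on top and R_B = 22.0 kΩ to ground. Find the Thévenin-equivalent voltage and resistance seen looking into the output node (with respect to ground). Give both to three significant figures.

V_th is the open-circuit tap voltage: 31.1 × 22.0/(25.2 + 22.0) = 14.5 V.
With the supply zeroed, R_A and R_B appear in parallel from the tap: R_th = R_A‖R_B = (25.2 × 22.0)/47.20 = 11.7 kΩ.

V_th = 14.5 V, R_th = 11.7 kΩ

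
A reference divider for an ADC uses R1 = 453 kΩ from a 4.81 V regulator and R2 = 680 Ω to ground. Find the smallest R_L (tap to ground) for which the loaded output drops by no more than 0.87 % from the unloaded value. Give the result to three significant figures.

R_L(min) ≈ 77.4 kΩ

Output resistance R_th = R1‖R2 = (453000 × 680)/453700 = 679.0 Ω.
The fractional drop is R_th/(R_th + R_L); requiring this ≤ 0.00870 gives R_L ≥ R_th(1/0.00870 − 1) = 679.0 × 113.9 = 77.4 kΩ.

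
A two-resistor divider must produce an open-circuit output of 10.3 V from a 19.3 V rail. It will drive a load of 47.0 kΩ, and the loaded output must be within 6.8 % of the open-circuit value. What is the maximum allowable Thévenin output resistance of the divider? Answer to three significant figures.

Loading drop = R_th/(R_th + R_L) ≤ 0.0680, so R_th ≤ R_L · ε/(1−ε) = 47.0 kΩ × 0.0680/0.9320 = 3.43 kΩ.

R_th ≤ 3.43 kΩ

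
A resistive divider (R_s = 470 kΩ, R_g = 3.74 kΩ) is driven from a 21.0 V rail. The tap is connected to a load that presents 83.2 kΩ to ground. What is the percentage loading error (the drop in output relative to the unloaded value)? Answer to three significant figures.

The divider's output (Thévenin) resistance is R_s‖R_g = 3.710 kΩ.
Fractional drop under load = R_th/(R_th + R_L) = 3.710 / (3.710 + 83.2) = 0.04269.
So the output falls by 4.27 %.

4.27 %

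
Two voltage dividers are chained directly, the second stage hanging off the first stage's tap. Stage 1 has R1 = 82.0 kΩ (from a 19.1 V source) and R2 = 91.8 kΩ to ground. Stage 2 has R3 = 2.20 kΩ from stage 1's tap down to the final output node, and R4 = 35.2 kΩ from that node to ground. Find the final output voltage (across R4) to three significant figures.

Stage 2 presents R3+R4 = 37.40 kΩ as a load on stage 1's tap.
Stage 1's lower leg becomes R2‖(R3+R4) = 26.57 kΩ, so V_mid = 19.1 × 26.57/108.6 = 4.675 V.
Stage 2 is itself unloaded: V_out = V_mid × R4/(R3+R4) = 4.675 × 35.2/37.40 = 4.40 V.

V_out ≈ 4.40 V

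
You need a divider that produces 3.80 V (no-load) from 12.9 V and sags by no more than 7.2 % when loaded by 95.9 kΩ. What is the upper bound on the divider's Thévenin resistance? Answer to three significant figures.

R_th ≤ 7.44 kΩ

Loading drop = R_th/(R_th + R_L) ≤ 0.0720, so R_th ≤ R_L · ε/(1−ε) = 95.9 kΩ × 0.0720/0.9280 = 7.44 kΩ.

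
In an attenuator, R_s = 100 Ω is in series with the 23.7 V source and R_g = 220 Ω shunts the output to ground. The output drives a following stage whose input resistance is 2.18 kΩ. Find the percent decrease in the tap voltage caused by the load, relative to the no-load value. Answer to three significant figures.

3.06 %

The divider's output (Thévenin) resistance is R_s‖R_g = 68.75 Ω.
Fractional drop under load = R_th/(R_th + R_L) = 68.75 / (68.75 + 2180) = 0.03057.
So the output falls by 3.06 %.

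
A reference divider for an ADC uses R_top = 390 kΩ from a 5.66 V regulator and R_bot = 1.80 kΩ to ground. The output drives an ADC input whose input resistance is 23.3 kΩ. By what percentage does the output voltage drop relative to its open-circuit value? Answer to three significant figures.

7.14 %

The divider's output (Thévenin) resistance is R_top‖R_bot = 1.792 kΩ.
Fractional drop under load = R_th/(R_th + R_L) = 1.792 / (1.792 + 23.3) = 0.07141.
So the output falls by 7.14 %.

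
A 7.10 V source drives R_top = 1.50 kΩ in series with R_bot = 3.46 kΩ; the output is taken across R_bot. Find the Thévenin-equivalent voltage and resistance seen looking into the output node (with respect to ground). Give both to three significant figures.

V_th is the open-circuit tap voltage: 7.10 × 3.46/(1.50 + 3.46) = 4.95 V.
With the supply zeroed, R_top and R_bot appear in parallel from the tap: R_th = R_top‖R_bot = (1.50 × 3.46)/4.960 = 1.05 kΩ.

V_th = 4.95 V, R_th = 1.05 kΩ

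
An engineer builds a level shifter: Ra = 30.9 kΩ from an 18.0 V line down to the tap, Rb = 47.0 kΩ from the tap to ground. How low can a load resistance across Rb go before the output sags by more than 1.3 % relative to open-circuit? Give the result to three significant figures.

R_L(min) ≈ 1.42 MΩ

Output resistance R_th = Ra‖Rb = (30.9 × 47.0)/77.90 = 18.64 kΩ.
The fractional drop is R_th/(R_th + R_L); requiring this ≤ 0.0130 gives R_L ≥ R_th(1/0.0130 − 1) = 18.64 × 75.92 = 1.42 MΩ.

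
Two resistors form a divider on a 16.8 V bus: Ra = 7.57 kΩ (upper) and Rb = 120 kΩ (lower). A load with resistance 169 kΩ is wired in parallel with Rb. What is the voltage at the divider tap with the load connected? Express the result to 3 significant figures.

V_out ≈ 15.2 V

The load sits in parallel with Rb: Rb‖R_L = (120 × 169) / (120 + 169) = 70.17 kΩ.
V_out = 16.8 × 70.17 / (7.57 + 70.17) = 16.8 × 70.17/77.74 = 15.2 V.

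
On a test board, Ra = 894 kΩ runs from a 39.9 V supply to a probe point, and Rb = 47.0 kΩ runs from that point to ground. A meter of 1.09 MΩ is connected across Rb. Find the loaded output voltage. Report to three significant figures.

The load sits in parallel with Rb: Rb‖R_L = (47.0 × 1090) / (47.0 + 1090) = 45.06 kΩ.
V_out = 39.9 × 45.06 / (894 + 45.06) = 39.9 × 45.06/939.1 = 1.91 V.

V_out ≈ 1.91 V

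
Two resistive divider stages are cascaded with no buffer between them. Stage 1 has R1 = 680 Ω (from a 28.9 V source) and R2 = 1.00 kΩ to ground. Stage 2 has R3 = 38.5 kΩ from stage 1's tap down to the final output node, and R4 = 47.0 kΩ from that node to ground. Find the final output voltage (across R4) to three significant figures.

Stage 2 presents R3+R4 = 85500 Ω as a load on stage 1's tap.
Stage 1's lower leg becomes R2‖(R3+R4) = 988.4 Ω, so V_mid = 28.9 × 988.4/1668 = 17.12 V.
Stage 2 is itself unloaded: V_out = V_mid × R4/(R3+R4) = 17.12 × 47000/85500 = 9.41 V.

V_out ≈ 9.41 V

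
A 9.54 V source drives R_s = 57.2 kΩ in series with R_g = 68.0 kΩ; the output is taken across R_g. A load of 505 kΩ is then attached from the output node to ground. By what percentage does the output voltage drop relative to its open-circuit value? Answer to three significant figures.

5.80 %

The divider's output (Thévenin) resistance is R_s‖R_g = 31.07 kΩ.
Fractional drop under load = R_th/(R_th + R_L) = 31.07 / (31.07 + 505) = 0.05795.
So the output falls by 5.80 %.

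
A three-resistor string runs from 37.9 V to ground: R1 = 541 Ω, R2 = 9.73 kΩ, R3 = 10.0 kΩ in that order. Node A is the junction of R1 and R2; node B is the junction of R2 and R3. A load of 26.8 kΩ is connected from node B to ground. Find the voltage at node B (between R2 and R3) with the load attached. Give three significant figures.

At node B, R3 is in parallel with the load: R3‖R_L = 7283 Ω.
Below node A the resistance is R2 + (R3‖R_L) = 17010 Ω, so V_A = 37.9 × 17010/17550 = 36.73 V.
Then V_B = V_A × (R3‖R_L)/(R2 + R3‖R_L) = 36.73 × 7283/17010 = 15.7 V.

V ≈ 15.7 V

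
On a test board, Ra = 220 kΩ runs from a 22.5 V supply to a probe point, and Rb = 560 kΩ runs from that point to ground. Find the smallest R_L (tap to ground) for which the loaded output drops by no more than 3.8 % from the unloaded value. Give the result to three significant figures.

Output resistance R_th = Ra‖Rb = (220 × 560)/780.0 = 157.9 kΩ.
The fractional drop is R_th/(R_th + R_L); requiring this ≤ 0.0380 gives R_L ≥ R_th(1/0.0380 − 1) = 157.9 × 25.32 = 4.00 MΩ.

R_L(min) ≈ 4.00 MΩ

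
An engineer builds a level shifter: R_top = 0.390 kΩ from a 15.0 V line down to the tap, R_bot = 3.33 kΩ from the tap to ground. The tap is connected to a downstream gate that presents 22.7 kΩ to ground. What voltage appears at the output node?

The load sits in parallel with R_bot: R_bot‖R_L = (3330 × 22700) / (3330 + 22700) = 2904 Ω.
V_out = 15.0 × 2904 / (390 + 2904) = 15.0 × 2904/3294 = 13.2 V.

V_out ≈ 13.2 V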